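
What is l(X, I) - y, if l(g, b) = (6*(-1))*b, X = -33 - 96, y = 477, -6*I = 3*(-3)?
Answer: -486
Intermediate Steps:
I = 3/2 (I = -(-3)/2 = -1/6*(-9) = 3/2 ≈ 1.5000)
X = -129
l(g, b) = -6*b
l(X, I) - y = -6*3/2 - 1*477 = -9 - 477 = -486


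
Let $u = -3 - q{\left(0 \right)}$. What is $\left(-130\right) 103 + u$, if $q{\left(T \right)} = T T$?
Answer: $-13393$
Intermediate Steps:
$q{\left(T \right)} = T^{2}$
$u = -3$ ($u = -3 - 0^{2} = -3 - 0 = -3 + 0 = -3$)
$\left(-130\right) 103 + u = \left(-130\right) 103 - 3 = -13390 - 3 = -13393$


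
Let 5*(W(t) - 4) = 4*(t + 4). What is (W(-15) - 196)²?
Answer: 1008016/25 ≈ 40321.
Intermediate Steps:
W(t) = 36/5 + 4*t/5 (W(t) = 4 + (4*(t + 4))/5 = 4 + (4*(4 + t))/5 = 4 + (16 + 4*t)/5 = 4 + (16/5 + 4*t/5) = 36/5 + 4*t/5)
(W(-15) - 196)² = ((36/5 + (⅘)*(-15)) - 196)² = ((36/5 - 12) - 196)² = (-24/5 - 196)² = (-1004/5)² = 1008016/25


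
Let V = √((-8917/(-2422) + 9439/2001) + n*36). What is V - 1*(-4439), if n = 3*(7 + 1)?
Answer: 4439 + √20490734167812426/4846422 ≈ 4468.5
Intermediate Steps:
n = 24 (n = 3*8 = 24)
V = √20490734167812426/4846422 (V = √((-8917/(-2422) + 9439/2001) + 24*36) = √((-8917*(-1/2422) + 9439*(1/2001)) + 864) = √((8917/2422 + 9439/2001) + 864) = √(40704175/4846422 + 864) = √(4228012783/4846422) = √20490734167812426/4846422 ≈ 29.536)
V - 1*(-4439) = √20490734167812426/4846422 - 1*(-4439) = √20490734167812426/4846422 + 4439 = 4439 + √20490734167812426/4846422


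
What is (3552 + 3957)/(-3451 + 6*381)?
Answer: -7509/1165 ≈ -6.4455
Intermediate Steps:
(3552 + 3957)/(-3451 + 6*381) = 7509/(-3451 + 2286) = 7509/(-1165) = 7509*(-1/1165) = -7509/1165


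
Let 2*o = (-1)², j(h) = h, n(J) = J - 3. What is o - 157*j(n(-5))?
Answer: 2513/2 ≈ 1256.5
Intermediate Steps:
n(J) = -3 + J
o = ½ (o = (½)*(-1)² = (½)*1 = ½ ≈ 0.50000)
o - 157*j(n(-5)) = ½ - 157*(-3 - 5) = ½ - 157*(-8) = ½ + 1256 = 2513/2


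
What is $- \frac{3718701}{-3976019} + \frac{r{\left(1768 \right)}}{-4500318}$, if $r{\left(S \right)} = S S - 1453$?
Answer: $\frac{1437592862623}{5964449958014} \approx 0.24103$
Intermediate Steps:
$r{\left(S \right)} = -1453 + S^{2}$ ($r{\left(S \right)} = S^{2} - 1453 = -1453 + S^{2}$)
$- \frac{3718701}{-3976019} + \frac{r{\left(1768 \right)}}{-4500318} = - \frac{3718701}{-3976019} + \frac{-1453 + 1768^{2}}{-4500318} = \left(-3718701\right) \left(- \frac{1}{3976019}\right) + \left(-1453 + 3125824\right) \left(- \frac{1}{4500318}\right) = \frac{3718701}{3976019} + 3124371 \left(- \frac{1}{4500318}\right) = \frac{3718701}{3976019} - \frac{1041457}{1500106} = \frac{1437592862623}{5964449958014}$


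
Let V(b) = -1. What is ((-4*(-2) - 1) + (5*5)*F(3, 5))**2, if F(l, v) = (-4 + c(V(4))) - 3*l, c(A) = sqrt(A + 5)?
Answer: 71824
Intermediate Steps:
c(A) = sqrt(5 + A)
F(l, v) = -2 - 3*l (F(l, v) = (-4 + sqrt(5 - 1)) - 3*l = (-4 + sqrt(4)) - 3*l = (-4 + 2) - 3*l = -2 - 3*l)
((-4*(-2) - 1) + (5*5)*F(3, 5))**2 = ((-4*(-2) - 1) + (5*5)*(-2 - 3*3))**2 = ((8 - 1) + 25*(-2 - 9))**2 = (7 + 25*(-11))**2 = (7 - 275)**2 = (-268)**2 = 71824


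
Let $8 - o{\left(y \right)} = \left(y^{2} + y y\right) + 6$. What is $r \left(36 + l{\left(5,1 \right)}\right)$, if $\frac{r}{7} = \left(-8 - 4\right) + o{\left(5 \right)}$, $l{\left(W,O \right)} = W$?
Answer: $-17220$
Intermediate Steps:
$o{\left(y \right)} = 2 - 2 y^{2}$ ($o{\left(y \right)} = 8 - \left(\left(y^{2} + y y\right) + 6\right) = 8 - \left(\left(y^{2} + y^{2}\right) + 6\right) = 8 - \left(2 y^{2} + 6\right) = 8 - \left(6 + 2 y^{2}\right) = 2 - 2 y^{2}$)
$r = -420$ ($r = 7 \left(\left(-8 - 4\right) + \left(2 - 2 \cdot 5^{2}\right)\right) = 7 \left(-12 + \left(2 - 50\right)\right) = 7 \left(-12 - 48\right) = 7 \left(-60\right) = -420$)
$r \left(36 + l{\left(5,1 \right)}\right) = - 420 \left(36 + 5\right) = \left(-420\right) 41 = -17220$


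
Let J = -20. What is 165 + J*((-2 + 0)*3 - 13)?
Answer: 545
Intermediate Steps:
165 + J*((-2 + 0)*3 - 13) = 165 - 20*((-2 + 0)*3 - 13) = 165 - 20*(-2*3 - 13) = 165 - 20*(-6 - 13) = 165 - 20*(-19) = 165 + 380 = 545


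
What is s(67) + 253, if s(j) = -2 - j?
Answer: 184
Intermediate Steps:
s(67) + 253 = (-2 - 1*67) + 253 = (-2 - 67) + 253 = -69 + 253 = 184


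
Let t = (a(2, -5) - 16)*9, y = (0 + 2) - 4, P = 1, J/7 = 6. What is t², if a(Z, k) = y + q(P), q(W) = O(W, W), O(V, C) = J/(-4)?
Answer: 263169/4 ≈ 65792.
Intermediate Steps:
J = 42 (J = 7*6 = 42)
y = -2 (y = 2 - 4 = -2)
O(V, C) = -21/2 (O(V, C) = 42/(-4) = 42*(-¼) = -21/2)
q(W) = -21/2
a(Z, k) = -25/2 (a(Z, k) = -2 - 21/2 = -25/2)
t = -513/2 (t = (-25/2 - 16)*9 = -57/2*9 = -513/2 ≈ -256.50)
t² = (-513/2)² = 263169/4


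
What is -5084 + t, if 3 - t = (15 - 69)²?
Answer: -7997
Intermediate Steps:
t = -2913 (t = 3 - (15 - 69)² = 3 - 1*(-54)² = 3 - 1*2916 = 3 - 2916 = -2913)
-5084 + t = -5084 - 2913 = -7997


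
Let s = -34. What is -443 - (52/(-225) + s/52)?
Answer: -2586373/5850 ≈ -442.12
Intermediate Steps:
-443 - (52/(-225) + s/52) = -443 - (52/(-225) - 34/52) = -443 - (52*(-1/225) - 34*1/52) = -443 - (-52/225 - 17/26) = -443 - 1*(-5177/5850) = -443 + 5177/5850 = -2586373/5850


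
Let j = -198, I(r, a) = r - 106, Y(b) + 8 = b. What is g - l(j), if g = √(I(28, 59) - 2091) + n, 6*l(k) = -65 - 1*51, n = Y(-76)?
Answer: -194/3 + 3*I*√241 ≈ -64.667 + 46.573*I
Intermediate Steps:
Y(b) = -8 + b
I(r, a) = -106 + r
n = -84 (n = -8 - 76 = -84)
l(k) = -58/3 (l(k) = (-65 - 1*51)/6 = (-65 - 51)/6 = (⅙)*(-116) = -58/3)
g = -84 + 3*I*√241 (g = √((-106 + 28) - 2091) - 84 = √(-78 - 2091) - 84 = √(-2169) - 84 = 3*I*√241 - 84 = -84 + 3*I*√241 ≈ -84.0 + 46.573*I)
g - l(j) = (-84 + 3*I*√241) - 1*(-58/3) = (-84 + 3*I*√241) + 58/3 = -194/3 + 3*I*√241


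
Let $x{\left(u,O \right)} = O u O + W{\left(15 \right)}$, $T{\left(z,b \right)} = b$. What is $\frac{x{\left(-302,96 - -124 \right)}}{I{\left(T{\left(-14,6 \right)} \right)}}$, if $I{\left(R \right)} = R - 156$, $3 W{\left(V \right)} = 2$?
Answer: $\frac{21925199}{225} \approx 97445.0$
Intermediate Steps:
$W{\left(V \right)} = \frac{2}{3}$ ($W{\left(V \right)} = \frac{1}{3} \cdot 2 = \frac{2}{3}$)
$I{\left(R \right)} = -156 + R$
$x{\left(u,O \right)} = \frac{2}{3} + u O^{2}$ ($x{\left(u,O \right)} = O u O + \frac{2}{3} = u O^{2} + \frac{2}{3} = \frac{2}{3} + u O^{2}$)
$\frac{x{\left(-302,96 - -124 \right)}}{I{\left(T{\left(-14,6 \right)} \right)}} = \frac{\frac{2}{3} - 302 \left(96 - -124\right)^{2}}{-156 + 6} = \frac{\frac{2}{3} - 302 \left(96 + 124\right)^{2}}{-150} = \left(\frac{2}{3} - 302 \cdot 220^{2}\right) \left(- \frac{1}{150}\right) = \left(\frac{2}{3} - 14616800\right) \left(- \frac{1}{150}\right) = \left(- \frac{43850398}{3}\right) \left(- \frac{1}{150}\right) = \frac{21925199}{225}$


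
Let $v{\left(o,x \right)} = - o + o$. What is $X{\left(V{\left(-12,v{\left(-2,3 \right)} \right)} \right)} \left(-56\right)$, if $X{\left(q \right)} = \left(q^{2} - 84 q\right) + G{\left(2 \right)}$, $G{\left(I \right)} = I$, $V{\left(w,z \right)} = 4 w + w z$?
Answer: $-354928$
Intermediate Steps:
$v{\left(o,x \right)} = 0$
$X{\left(q \right)} = 2 + q^{2} - 84 q$ ($X{\left(q \right)} = \left(q^{2} - 84 q\right) + 2 = 2 + q^{2} - 84 q$)
$X{\left(V{\left(-12,v{\left(-2,3 \right)} \right)} \right)} \left(-56\right) = \left(2 + \left(- 12 \left(4 + 0\right)\right)^{2} - 84 \left(- 12 \left(4 + 0\right)\right)\right) \left(-56\right) = \left(2 + \left(\left(-12\right) 4\right)^{2} - 84 \left(\left(-12\right) 4\right)\right) \left(-56\right) = \left(2 + \left(-48\right)^{2} - -4032\right) \left(-56\right) = \left(2 + 2304 + 4032\right) \left(-56\right) = 6338 \left(-56\right) = -354928$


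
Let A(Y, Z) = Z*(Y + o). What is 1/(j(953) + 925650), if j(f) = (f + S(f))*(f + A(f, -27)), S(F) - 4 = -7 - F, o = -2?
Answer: 1/999822 ≈ 1.0002e-6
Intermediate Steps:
A(Y, Z) = Z*(-2 + Y) (A(Y, Z) = Z*(Y - 2) = Z*(-2 + Y))
S(F) = -3 - F (S(F) = 4 + (-7 - F) = -3 - F)
j(f) = -162 + 78*f (j(f) = (f + (-3 - f))*(f - 27*(-2 + f)) = -3*(f + (54 - 27*f)) = -3*(54 - 26*f) = -162 + 78*f)
1/(j(953) + 925650) = 1/((-162 + 78*953) + 925650) = 1/((-162 + 74334) + 925650) = 1/(74172 + 925650) = 1/999822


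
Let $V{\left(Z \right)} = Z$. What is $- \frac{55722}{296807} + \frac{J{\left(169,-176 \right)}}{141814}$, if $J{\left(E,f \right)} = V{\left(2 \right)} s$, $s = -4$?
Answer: $- \frac{3952267082}{21045693949} \approx -0.18779$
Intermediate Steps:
$J{\left(E,f \right)} = -8$ ($J{\left(E,f \right)} = 2 \left(-4\right) = -8$)
$- \frac{55722}{296807} + \frac{J{\left(169,-176 \right)}}{141814} = - \frac{55722}{296807} - \frac{8}{141814} = \left(-55722\right) \frac{1}{296807} - \frac{4}{70907} = - \frac{55722}{296807} - \frac{4}{70907} = - \frac{3952267082}{21045693949}$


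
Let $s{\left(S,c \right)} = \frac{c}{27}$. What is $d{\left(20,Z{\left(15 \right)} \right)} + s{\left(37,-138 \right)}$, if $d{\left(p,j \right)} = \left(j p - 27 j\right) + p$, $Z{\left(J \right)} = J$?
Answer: $- \frac{811}{9} \approx -90.111$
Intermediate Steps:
$s{\left(S,c \right)} = \frac{c}{27}$ ($s{\left(S,c \right)} = c \frac{1}{27} = \frac{c}{27}$)
$d{\left(p,j \right)} = p - 27 j + j p$ ($d{\left(p,j \right)} = \left(- 27 j + j p\right) + p = p - 27 j + j p$)
$d{\left(20,Z{\left(15 \right)} \right)} + s{\left(37,-138 \right)} = \left(20 - 405 + 15 \cdot 20\right) + \frac{1}{27} \left(-138\right) = \left(20 - 405 + 300\right) - \frac{46}{9} = -85 - \frac{46}{9} = - \frac{811}{9}$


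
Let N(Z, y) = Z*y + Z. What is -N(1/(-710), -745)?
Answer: -372/355 ≈ -1.0479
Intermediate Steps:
N(Z, y) = Z + Z*y
-N(1/(-710), -745) = -(1 - 745)/(-710) = -(-1)*(-744)/710 = -1*372/355 = -372/355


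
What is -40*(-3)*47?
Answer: 5640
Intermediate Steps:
-40*(-3)*47 = 120*47 = 5640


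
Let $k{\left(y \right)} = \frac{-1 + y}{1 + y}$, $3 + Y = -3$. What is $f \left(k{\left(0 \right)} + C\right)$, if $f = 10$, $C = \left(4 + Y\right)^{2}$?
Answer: $30$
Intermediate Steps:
$Y = -6$ ($Y = -3 - 3 = -6$)
$C = 4$ ($C = \left(4 - 6\right)^{2} = \left(-2\right)^{2} = 4$)
$k{\left(y \right)} = \frac{-1 + y}{1 + y}$
$f \left(k{\left(0 \right)} + C\right) = 10 \left(\frac{-1 + 0}{1 + 0} + 4\right) = 10 \left(1^{-1} \left(-1\right) + 4\right) = 10 \left(1 \left(-1\right) + 4\right) = 10 \left(-1 + 4\right) = 10 \cdot 3 = 30$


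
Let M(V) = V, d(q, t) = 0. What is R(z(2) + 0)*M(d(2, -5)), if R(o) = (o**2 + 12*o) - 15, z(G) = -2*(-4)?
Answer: 0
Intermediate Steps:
z(G) = 8
R(o) = -15 + o**2 + 12*o
R(z(2) + 0)*M(d(2, -5)) = (-15 + (8 + 0)**2 + 12*(8 + 0))*0 = (-15 + 8**2 + 12*8)*0 = (-15 + 64 + 96)*0 = 145*0 = 0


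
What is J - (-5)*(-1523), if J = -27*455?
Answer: -19900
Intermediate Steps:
J = -12285
J - (-5)*(-1523) = -12285 - (-5)*(-1523) = -12285 - 1*7615 = -12285 - 7615 = -19900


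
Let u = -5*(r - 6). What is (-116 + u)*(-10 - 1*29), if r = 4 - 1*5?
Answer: 3159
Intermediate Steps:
r = -1 (r = 4 - 5 = -1)
u = 35 (u = -5*(-1 - 6) = -5*(-7) = 35)
(-116 + u)*(-10 - 1*29) = (-116 + 35)*(-10 - 1*29) = -81*(-10 - 29) = -81*(-39) = 3159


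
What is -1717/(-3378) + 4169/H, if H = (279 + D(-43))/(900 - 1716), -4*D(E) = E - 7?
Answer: -2089296583/179034 ≈ -11670.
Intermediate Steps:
D(E) = 7/4 - E/4 (D(E) = -(E - 7)/4 = -(-7 + E)/4 = 7/4 - E/4)
H = -583/1632 (H = (279 + (7/4 - ¼*(-43)))/(900 - 1716) = (279 + (7/4 + 43/4))/(-816) = (279 + 25/2)*(-1/816) = (583/2)*(-1/816) = -583/1632 ≈ -0.35723)
-1717/(-3378) + 4169/H = -1717/(-3378) + 4169/(-583/1632) = -1717*(-1/3378) + 4169*(-1632/583) = 1717/3378 - 618528/53 = -2089296583/179034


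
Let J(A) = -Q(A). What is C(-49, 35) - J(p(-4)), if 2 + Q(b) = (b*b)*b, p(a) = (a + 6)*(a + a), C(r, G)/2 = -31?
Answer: -4160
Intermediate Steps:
C(r, G) = -62 (C(r, G) = 2*(-31) = -62)
p(a) = 2*a*(6 + a) (p(a) = (6 + a)*(2*a) = 2*a*(6 + a))
Q(b) = -2 + b³ (Q(b) = -2 + (b*b)*b = -2 + b²*b = -2 + b³)
J(A) = 2 - A³ (J(A) = -(-2 + A³) = 2 - A³)
C(-49, 35) - J(p(-4)) = -62 - (2 - (2*(-4)*(6 - 4))³) = -62 - (2 - (2*(-4)*2)³) = -62 - (2 - 1*(-16)³) = -62 - (2 - 1*(-4096)) = -62 - (2 + 4096) = -62 - 1*4098 = -62 - 4098 = -4160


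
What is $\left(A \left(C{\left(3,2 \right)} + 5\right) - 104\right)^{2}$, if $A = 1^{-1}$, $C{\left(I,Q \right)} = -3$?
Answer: $10404$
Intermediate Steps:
$A = 1$
$\left(A \left(C{\left(3,2 \right)} + 5\right) - 104\right)^{2} = \left(1 \left(-3 + 5\right) - 104\right)^{2} = \left(1 \cdot 2 - 104\right)^{2} = \left(2 - 104\right)^{2} = \left(-102\right)^{2} = 10404$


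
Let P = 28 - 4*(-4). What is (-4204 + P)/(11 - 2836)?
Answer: 832/565 ≈ 1.4726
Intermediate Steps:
P = 44 (P = 28 + 16 = 44)
(-4204 + P)/(11 - 2836) = (-4204 + 44)/(11 - 2836) = -4160/(-2825) = -4160*(-1/2825) = 832/565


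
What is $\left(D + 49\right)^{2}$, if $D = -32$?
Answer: $289$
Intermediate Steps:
$\left(D + 49\right)^{2} = \left(-32 + 49\right)^{2} = 17^{2} = 289$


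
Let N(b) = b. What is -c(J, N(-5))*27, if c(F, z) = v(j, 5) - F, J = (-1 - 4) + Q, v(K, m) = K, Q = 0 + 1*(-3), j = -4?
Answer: -108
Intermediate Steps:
Q = -3 (Q = 0 - 3 = -3)
J = -8 (J = (-1 - 4) - 3 = -5 - 3 = -8)
c(F, z) = -4 - F
-c(J, N(-5))*27 = -(-4 - 1*(-8))*27 = -(-4 + 8)*27 = -4*27 = -1*108 = -108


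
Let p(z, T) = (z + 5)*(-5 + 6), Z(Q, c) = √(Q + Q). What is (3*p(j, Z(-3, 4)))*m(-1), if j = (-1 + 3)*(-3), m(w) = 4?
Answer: -12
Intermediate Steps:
j = -6 (j = 2*(-3) = -6)
Z(Q, c) = √2*√Q (Z(Q, c) = √(2*Q) = √2*√Q)
p(z, T) = 5 + z (p(z, T) = (5 + z)*1 = 5 + z)
(3*p(j, Z(-3, 4)))*m(-1) = (3*(5 - 6))*4 = (3*(-1))*4 = -3*4 = -12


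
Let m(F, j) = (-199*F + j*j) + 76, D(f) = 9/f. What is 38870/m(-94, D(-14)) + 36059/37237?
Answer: 32033595159/10544810897 ≈ 3.0379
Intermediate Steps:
m(F, j) = 76 + j**2 - 199*F (m(F, j) = (-199*F + j**2) + 76 = (j**2 - 199*F) + 76 = 76 + j**2 - 199*F)
38870/m(-94, D(-14)) + 36059/37237 = 38870/(76 + (9/(-14))**2 - 199*(-94)) + 36059/37237 = 38870/(76 + (9*(-1/14))**2 + 18706) + 36059*(1/37237) = 38870/(76 + (-9/14)**2 + 18706) + 36059/37237 = 38870/(76 + 81/196 + 18706) + 36059/37237 = 38870/(3681353/196) + 36059/37237 = 38870*(196/3681353) + 36059/37237 = 586040/283181 + 36059/37237 = 32033595159/10544810897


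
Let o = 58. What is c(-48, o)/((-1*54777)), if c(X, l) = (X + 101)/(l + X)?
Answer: -53/547770 ≈ -9.6756e-5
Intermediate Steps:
c(X, l) = (101 + X)/(X + l)
c(-48, o)/((-1*54777)) = ((101 - 48)/(-48 + 58))/((-1*54777)) = (53/10)/(-54777) = ((⅒)*53)*(-1/54777) = (53/10)*(-1/54777) = -53/547770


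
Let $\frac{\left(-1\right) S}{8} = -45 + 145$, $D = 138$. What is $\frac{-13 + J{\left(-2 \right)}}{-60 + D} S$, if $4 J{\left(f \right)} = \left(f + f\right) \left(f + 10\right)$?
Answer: $\frac{2800}{13} \approx 215.38$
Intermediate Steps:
$J{\left(f \right)} = \frac{f \left(10 + f\right)}{2}$ ($J{\left(f \right)} = \frac{\left(f + f\right) \left(f + 10\right)}{4} = \frac{2 f \left(10 + f\right)}{4} = \frac{f \left(10 + f\right)}{2}$)
$S = -800$ ($S = - 8 \left(-45 + 145\right) = \left(-8\right) 100 = -800$)
$\frac{-13 + J{\left(-2 \right)}}{-60 + D} S = \frac{-13 + \frac{1}{2} \left(-2\right) \left(10 - 2\right)}{-60 + 138} \left(-800\right) = \frac{-13 + \frac{1}{2} \left(-2\right) 8}{78} \left(-800\right) = \left(-13 - 8\right) \frac{1}{78} \left(-800\right) = \left(-21\right) \frac{1}{78} \left(-800\right) = \left(- \frac{7}{26}\right) \left(-800\right) = \frac{2800}{13}$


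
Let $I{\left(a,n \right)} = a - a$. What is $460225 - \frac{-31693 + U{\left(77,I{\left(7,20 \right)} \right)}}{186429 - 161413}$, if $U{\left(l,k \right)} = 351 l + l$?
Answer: $\frac{11512993189}{25016} \approx 4.6023 \cdot 10^{5}$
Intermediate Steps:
$I{\left(a,n \right)} = 0$
$U{\left(l,k \right)} = 352 l$
$460225 - \frac{-31693 + U{\left(77,I{\left(7,20 \right)} \right)}}{186429 - 161413} = 460225 - \frac{-31693 + 352 \cdot 77}{186429 - 161413} = 460225 - \frac{-31693 + 27104}{25016} = 460225 - \left(-4589\right) \frac{1}{25016} = 460225 - - \frac{4589}{25016} = 460225 + \frac{4589}{25016} = \frac{11512993189}{25016}$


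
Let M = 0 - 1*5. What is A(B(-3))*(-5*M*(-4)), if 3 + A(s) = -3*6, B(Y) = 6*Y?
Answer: 2100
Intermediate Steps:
M = -5 (M = 0 - 5 = -5)
A(s) = -21 (A(s) = -3 - 3*6 = -3 - 18 = -21)
A(B(-3))*(-5*M*(-4)) = -21*(-5*(-5))*(-4) = -525*(-4) = -21*(-100) = 2100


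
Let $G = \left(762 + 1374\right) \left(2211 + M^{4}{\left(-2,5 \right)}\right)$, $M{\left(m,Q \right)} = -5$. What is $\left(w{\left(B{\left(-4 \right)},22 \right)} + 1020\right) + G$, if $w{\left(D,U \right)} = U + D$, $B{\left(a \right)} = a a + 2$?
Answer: $6058756$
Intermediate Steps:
$B{\left(a \right)} = 2 + a^{2}$ ($B{\left(a \right)} = a^{2} + 2 = 2 + a^{2}$)
$w{\left(D,U \right)} = D + U$
$G = 6057696$ ($G = \left(762 + 1374\right) \left(2211 + \left(-5\right)^{4}\right) = 2136 \left(2211 + 625\right) = 2136 \cdot 2836 = 6057696$)
$\left(w{\left(B{\left(-4 \right)},22 \right)} + 1020\right) + G = \left(\left(\left(2 + \left(-4\right)^{2}\right) + 22\right) + 1020\right) + 6057696 = \left(\left(\left(2 + 16\right) + 22\right) + 1020\right) + 6057696 = \left(\left(18 + 22\right) + 1020\right) + 6057696 = \left(40 + 1020\right) + 6057696 = 1060 + 6057696 = 6058756$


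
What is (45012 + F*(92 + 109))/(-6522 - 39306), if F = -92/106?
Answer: -396065/404814 ≈ -0.97839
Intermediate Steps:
F = -46/53 (F = -92*1/106 = -46/53 ≈ -0.86792)
(45012 + F*(92 + 109))/(-6522 - 39306) = (45012 - 46*(92 + 109)/53)/(-6522 - 39306) = (45012 - 46/53*201)/(-45828) = (45012 - 9246/53)*(-1/45828) = (2376390/53)*(-1/45828) = -396065/404814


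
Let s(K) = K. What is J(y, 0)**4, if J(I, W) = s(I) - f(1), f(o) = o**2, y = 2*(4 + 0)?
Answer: 2401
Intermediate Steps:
y = 8 (y = 2*4 = 8)
J(I, W) = -1 + I (J(I, W) = I - 1*1**2 = I - 1*1 = I - 1 = -1 + I)
J(y, 0)**4 = (-1 + 8)**4 = 7**4 = 2401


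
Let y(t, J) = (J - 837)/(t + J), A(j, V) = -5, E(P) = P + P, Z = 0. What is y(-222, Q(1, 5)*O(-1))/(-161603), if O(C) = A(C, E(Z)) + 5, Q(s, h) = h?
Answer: -9/385762 ≈ -2.3330e-5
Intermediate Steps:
E(P) = 2*P
O(C) = 0 (O(C) = -5 + 5 = 0)
y(t, J) = (-837 + J)/(J + t)
y(-222, Q(1, 5)*O(-1))/(-161603) = ((-837 + 5*0)/(5*0 - 222))/(-161603) = ((-837 + 0)/(0 - 222))*(-1/161603) = (-837/(-222))*(-1/161603) = -1/222*(-837)*(-1/161603) = (279/74)*(-1/161603) = -9/385762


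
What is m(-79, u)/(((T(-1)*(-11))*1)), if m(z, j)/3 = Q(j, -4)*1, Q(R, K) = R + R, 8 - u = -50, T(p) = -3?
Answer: 116/11 ≈ 10.545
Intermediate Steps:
u = 58 (u = 8 - 1*(-50) = 8 + 50 = 58)
Q(R, K) = 2*R
m(z, j) = 6*j (m(z, j) = 3*((2*j)*1) = 3*(2*j) = 6*j)
m(-79, u)/(((T(-1)*(-11))*1)) = (6*58)/((-3*(-11)*1)) = 348/((33*1)) = 348/33 = 348*(1/33) = 116/11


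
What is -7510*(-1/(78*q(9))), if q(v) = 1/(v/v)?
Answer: 3755/39 ≈ 96.282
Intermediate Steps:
q(v) = 1 (q(v) = 1/1 = 1)
-7510*(-1/(78*q(9))) = -7510/((-78*1)) = -7510/(-78) = -7510*(-1/78) = 3755/39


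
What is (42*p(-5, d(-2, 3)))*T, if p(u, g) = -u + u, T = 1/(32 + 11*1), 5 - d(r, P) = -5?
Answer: 0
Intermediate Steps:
d(r, P) = 10 (d(r, P) = 5 - 1*(-5) = 5 + 5 = 10)
T = 1/43 (T = 1/(32 + 11) = 1/43 ≈ 0.023256)
p(u, g) = 0
(42*p(-5, d(-2, 3)))*T = (42*0)*(1/43) = 0*(1/43) = 0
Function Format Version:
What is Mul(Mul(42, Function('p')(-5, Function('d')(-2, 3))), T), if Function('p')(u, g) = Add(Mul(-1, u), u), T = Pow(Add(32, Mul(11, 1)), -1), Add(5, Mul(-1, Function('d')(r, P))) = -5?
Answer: 0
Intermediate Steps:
Function('d')(r, P) = 10 (Function('d')(r, P) = Add(5, Mul(-1, -5)) = Add(5, 5) = 10)
T = Rational(1, 43) (T = Pow(Add(32, 11), -1) = Pow(43, -1) = Rational(1, 43) ≈ 0.023256)
Function('p')(u, g) = 0
Mul(Mul(42, Function('p')(-5, Function('d')(-2, 3))), T) = Mul(Mul(42, 0), Rational(1, 43)) = Mul(0, Rational(1, 43)) = 0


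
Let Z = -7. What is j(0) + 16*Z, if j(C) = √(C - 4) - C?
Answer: -112 + 2*I ≈ -112.0 + 2.0*I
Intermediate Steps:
j(C) = √(-4 + C) - C
j(0) + 16*Z = (√(-4 + 0) - 1*0) + 16*(-7) = (√(-4) + 0) - 112 = (2*I + 0) - 112 = 2*I - 112 = -112 + 2*I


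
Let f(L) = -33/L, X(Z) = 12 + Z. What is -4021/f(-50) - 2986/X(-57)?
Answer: -2982904/495 ≈ -6026.1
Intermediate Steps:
-4021/f(-50) - 2986/X(-57) = -4021/((-33/(-50))) - 2986/(12 - 57) = -4021/((-33*(-1/50))) - 2986/(-45) = -4021/33/50 - 2986*(-1/45) = -4021*50/33 + 2986/45 = -201050/33 + 2986/45 = -2982904/495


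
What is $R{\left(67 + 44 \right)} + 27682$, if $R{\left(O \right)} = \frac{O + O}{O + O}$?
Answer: $27683$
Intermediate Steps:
$R{\left(O \right)} = 1$ ($R{\left(O \right)} = \frac{2 O}{2 O} = 2 O \frac{1}{2 O} = 1$)
$R{\left(67 + 44 \right)} + 27682 = 1 + 27682 = 27683$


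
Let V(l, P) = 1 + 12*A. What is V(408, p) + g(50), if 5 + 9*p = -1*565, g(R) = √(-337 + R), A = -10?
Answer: -119 + I*√287 ≈ -119.0 + 16.941*I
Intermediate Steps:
p = -190/3 (p = -5/9 + (-1*565)/9 = -5/9 + (⅑)*(-565) = -5/9 - 565/9 = -190/3 ≈ -63.333)
V(l, P) = -119 (V(l, P) = 1 + 12*(-10) = 1 - 120 = -119)
V(408, p) + g(50) = -119 + √(-337 + 50) = -119 + √(-287) = -119 + I*√287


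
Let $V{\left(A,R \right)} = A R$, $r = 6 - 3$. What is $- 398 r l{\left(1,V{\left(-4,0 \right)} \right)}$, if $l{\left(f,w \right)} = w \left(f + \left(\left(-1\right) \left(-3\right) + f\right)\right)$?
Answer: $0$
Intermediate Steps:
$r = 3$
$l{\left(f,w \right)} = w \left(3 + 2 f\right)$ ($l{\left(f,w \right)} = w \left(f + \left(3 + f\right)\right) = w \left(3 + 2 f\right)$)
$- 398 r l{\left(1,V{\left(-4,0 \right)} \right)} = \left(-398\right) 3 \left(-4\right) 0 \left(3 + 2 \cdot 1\right) = - 1194 \cdot 0 \left(3 + 2\right) = - 1194 \cdot 0 \cdot 5 = \left(-1194\right) 0 = 0$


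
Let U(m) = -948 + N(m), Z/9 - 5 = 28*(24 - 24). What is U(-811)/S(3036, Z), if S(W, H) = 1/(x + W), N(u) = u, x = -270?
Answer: -4865394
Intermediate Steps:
Z = 45 (Z = 45 + 9*(28*(24 - 24)) = 45 + 9*(28*0) = 45 + 9*0 = 45 + 0 = 45)
S(W, H) = 1/(-270 + W)
U(m) = -948 + m
U(-811)/S(3036, Z) = (-948 - 811)/(1/(-270 + 3036)) = -1759/(1/2766) = -1759/1/2766 = -1759*2766 = -4865394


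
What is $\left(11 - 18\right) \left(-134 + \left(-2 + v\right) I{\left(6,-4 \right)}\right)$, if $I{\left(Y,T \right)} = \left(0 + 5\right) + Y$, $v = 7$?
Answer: $553$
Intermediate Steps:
$I{\left(Y,T \right)} = 5 + Y$
$\left(11 - 18\right) \left(-134 + \left(-2 + v\right) I{\left(6,-4 \right)}\right) = \left(11 - 18\right) \left(-134 + \left(-2 + 7\right) \left(5 + 6\right)\right) = - 7 \left(-134 + 5 \cdot 11\right) = - 7 \left(-134 + 55\right) = \left(-7\right) \left(-79\right) = 553$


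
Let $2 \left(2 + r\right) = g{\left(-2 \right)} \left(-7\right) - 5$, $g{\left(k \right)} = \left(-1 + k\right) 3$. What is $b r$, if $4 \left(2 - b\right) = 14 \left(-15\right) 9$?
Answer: $\frac{25623}{2} \approx 12812.0$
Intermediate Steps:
$b = \frac{949}{2}$ ($b = 2 - \frac{14 \left(-15\right) 9}{4} = 2 - \frac{\left(-210\right) 9}{4} = 2 - - \frac{945}{2} = 2 + \frac{945}{2} = \frac{949}{2} \approx 474.5$)
$g{\left(k \right)} = -3 + 3 k$
$r = 27$ ($r = -2 + \frac{\left(-3 + 3 \left(-2\right)\right) \left(-7\right) - 5}{2} = -2 + \frac{\left(-3 - 6\right) \left(-7\right) - 5}{2} = -2 + \frac{\left(-9\right) \left(-7\right) - 5}{2} = -2 + \frac{63 - 5}{2} = -2 + \frac{1}{2} \cdot 58 = -2 + 29 = 27$)
$b r = \frac{949}{2} \cdot 27 = \frac{25623}{2}$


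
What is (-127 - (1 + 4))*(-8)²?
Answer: -8448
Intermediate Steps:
(-127 - (1 + 4))*(-8)² = (-127 - 1*5)*64 = (-127 - 5)*64 = -132*64 = -8448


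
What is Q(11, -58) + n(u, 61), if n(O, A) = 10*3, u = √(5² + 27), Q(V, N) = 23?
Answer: 53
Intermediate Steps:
u = 2*√13 (u = √(25 + 27) = √52 = 2*√13 ≈ 7.2111)
n(O, A) = 30
Q(11, -58) + n(u, 61) = 23 + 30 = 53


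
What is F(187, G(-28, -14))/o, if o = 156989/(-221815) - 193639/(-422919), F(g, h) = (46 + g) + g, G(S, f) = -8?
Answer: -19700053376850/11720798053 ≈ -1680.8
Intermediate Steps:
F(g, h) = 46 + 2*g
o = -23441596106/93809777985 (o = 156989*(-1/221815) - 193639*(-1/422919) = -156989/221815 + 193639/422919 = -23441596106/93809777985 ≈ -0.24988)
F(187, G(-28, -14))/o = (46 + 2*187)/(-23441596106/93809777985) = (46 + 374)*(-93809777985/23441596106) = 420*(-93809777985/23441596106) = -19700053376850/11720798053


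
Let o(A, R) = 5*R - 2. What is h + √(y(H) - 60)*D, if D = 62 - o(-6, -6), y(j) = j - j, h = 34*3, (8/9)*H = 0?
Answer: 102 + 188*I*√15 ≈ 102.0 + 728.12*I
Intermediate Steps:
H = 0 (H = (9/8)*0 = 0)
h = 102
o(A, R) = -2 + 5*R
y(j) = 0
D = 94 (D = 62 - (-2 + 5*(-6)) = 62 - (-2 - 30) = 62 - 1*(-32) = 62 + 32 = 94)
h + √(y(H) - 60)*D = 102 + √(0 - 60)*94 = 102 + √(-60)*94 = 102 + (2*I*√15)*94 = 102 + 188*I*√15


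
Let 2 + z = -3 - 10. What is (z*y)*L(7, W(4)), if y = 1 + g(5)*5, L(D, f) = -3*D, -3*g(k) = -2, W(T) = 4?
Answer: 1365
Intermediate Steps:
g(k) = 2/3 (g(k) = -1/3*(-2) = 2/3)
z = -15 (z = -2 + (-3 - 10) = -2 - 13 = -15)
y = 13/3 (y = 1 + (2/3)*5 = 1 + 10/3 = 13/3 ≈ 4.3333)
(z*y)*L(7, W(4)) = (-15*13/3)*(-3*7) = -65*(-21) = 1365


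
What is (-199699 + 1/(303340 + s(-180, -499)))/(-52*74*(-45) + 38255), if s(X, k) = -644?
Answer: -60448088503/63994474840 ≈ -0.94458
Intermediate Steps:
(-199699 + 1/(303340 + s(-180, -499)))/(-52*74*(-45) + 38255) = (-199699 + 1/(303340 - 644))/(-52*74*(-45) + 38255) = (-199699 + 1/302696)/(-3848*(-45) + 38255) = (-199699 + 1/302696)/(173160 + 38255) = -60448088503/302696/211415 = -60448088503/302696*1/211415 = -60448088503/63994474840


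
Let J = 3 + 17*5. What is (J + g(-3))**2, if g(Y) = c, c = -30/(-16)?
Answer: 516961/64 ≈ 8077.5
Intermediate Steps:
c = 15/8 (c = -30*(-1/16) = 15/8 ≈ 1.8750)
g(Y) = 15/8
J = 88 (J = 3 + 85 = 88)
(J + g(-3))**2 = (88 + 15/8)**2 = (719/8)**2 = 516961/64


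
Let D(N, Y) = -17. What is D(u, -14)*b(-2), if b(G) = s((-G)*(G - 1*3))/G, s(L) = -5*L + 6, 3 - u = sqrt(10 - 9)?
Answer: 476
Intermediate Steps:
u = 2 (u = 3 - sqrt(10 - 9) = 3 - sqrt(1) = 3 - 1*1 = 3 - 1 = 2)
s(L) = 6 - 5*L
b(G) = (6 + 5*G*(-3 + G))/G (b(G) = (6 - 5*(-G)*(G - 1*3))/G = (6 - 5*(-G)*(G - 3))/G = (6 - 5*(-G)*(-3 + G))/G = (6 - (-5)*G*(-3 + G))/G = (6 + 5*G*(-3 + G))/G)
D(u, -14)*b(-2) = -17*(-15 + 5*(-2) + 6/(-2)) = -17*(-15 - 10 + 6*(-1/2)) = -17*(-15 - 10 - 3) = -17*(-28) = 476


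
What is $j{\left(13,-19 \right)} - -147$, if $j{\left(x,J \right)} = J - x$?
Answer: $115$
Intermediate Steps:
$j{\left(13,-19 \right)} - -147 = \left(-19 - 13\right) - -147 = \left(-19 - 13\right) + 147 = -32 + 147 = 115$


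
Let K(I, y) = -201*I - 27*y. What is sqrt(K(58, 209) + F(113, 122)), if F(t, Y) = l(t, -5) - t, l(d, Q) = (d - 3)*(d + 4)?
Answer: 8*I*sqrt(71) ≈ 67.409*I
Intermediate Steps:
l(d, Q) = (-3 + d)*(4 + d)
F(t, Y) = -12 + t**2 (F(t, Y) = (-12 + t + t**2) - t = -12 + t**2)
sqrt(K(58, 209) + F(113, 122)) = sqrt((-201*58 - 27*209) + (-12 + 113**2)) = sqrt((-11658 - 5643) + (-12 + 12769)) = sqrt(-17301 + 12757) = sqrt(-4544) = 8*I*sqrt(71)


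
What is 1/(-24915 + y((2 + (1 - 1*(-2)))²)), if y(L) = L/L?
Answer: -1/24914 ≈ -4.0138e-5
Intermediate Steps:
y(L) = 1
1/(-24915 + y((2 + (1 - 1*(-2)))²)) = 1/(-24915 + 1) = 1/(-24914) = -1/24914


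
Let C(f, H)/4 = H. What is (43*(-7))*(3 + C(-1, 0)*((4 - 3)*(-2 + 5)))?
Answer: -903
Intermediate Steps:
C(f, H) = 4*H
(43*(-7))*(3 + C(-1, 0)*((4 - 3)*(-2 + 5))) = (43*(-7))*(3 + (4*0)*((4 - 3)*(-2 + 5))) = -301*(3 + 0*(1*3)) = -301*(3 + 0*3) = -301*(3 + 0) = -301*3 = -903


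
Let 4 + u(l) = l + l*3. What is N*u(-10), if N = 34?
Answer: -1496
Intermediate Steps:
u(l) = -4 + 4*l (u(l) = -4 + (l + l*3) = -4 + (l + 3*l) = -4 + 4*l)
N*u(-10) = 34*(-4 + 4*(-10)) = 34*(-4 - 40) = 34*(-44) = -1496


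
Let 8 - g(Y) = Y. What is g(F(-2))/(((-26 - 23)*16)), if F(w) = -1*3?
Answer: -11/784 ≈ -0.014031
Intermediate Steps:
F(w) = -3
g(Y) = 8 - Y
g(F(-2))/(((-26 - 23)*16)) = (8 - 1*(-3))/(((-26 - 23)*16)) = (8 + 3)/((-49*16)) = 11/(-784) = 11*(-1/784) = -11/784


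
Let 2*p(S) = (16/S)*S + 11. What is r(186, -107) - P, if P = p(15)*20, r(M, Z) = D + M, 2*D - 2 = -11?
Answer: -177/2 ≈ -88.500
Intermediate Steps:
D = -9/2 (D = 1 + (½)*(-11) = 1 - 11/2 = -9/2 ≈ -4.5000)
p(S) = 27/2 (p(S) = ((16/S)*S + 11)/2 = (16 + 11)/2 = (½)*27 = 27/2)
r(M, Z) = -9/2 + M
P = 270 (P = (27/2)*20 = 270)
r(186, -107) - P = (-9/2 + 186) - 1*270 = 363/2 - 270 = -177/2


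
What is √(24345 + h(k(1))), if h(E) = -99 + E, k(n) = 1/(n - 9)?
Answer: √387934/4 ≈ 155.71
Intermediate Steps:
k(n) = 1/(-9 + n)
√(24345 + h(k(1))) = √(24345 + (-99 + 1/(-9 + 1))) = √(24345 + (-99 + 1/(-8))) = √(24345 + (-99 - ⅛)) = √(24345 - 793/8) = √(193967/8) = √387934/4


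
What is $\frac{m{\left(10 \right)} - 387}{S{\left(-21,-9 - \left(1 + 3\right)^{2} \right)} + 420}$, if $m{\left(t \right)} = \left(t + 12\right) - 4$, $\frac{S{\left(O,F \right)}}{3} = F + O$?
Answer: $- \frac{123}{94} \approx -1.3085$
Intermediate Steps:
$S{\left(O,F \right)} = 3 F + 3 O$ ($S{\left(O,F \right)} = 3 \left(F + O\right) = 3 F + 3 O$)
$m{\left(t \right)} = 8 + t$ ($m{\left(t \right)} = \left(12 + t\right) - 4 = 8 + t$)
$\frac{m{\left(10 \right)} - 387}{S{\left(-21,-9 - \left(1 + 3\right)^{2} \right)} + 420} = \frac{\left(8 + 10\right) - 387}{\left(3 \left(-9 - \left(1 + 3\right)^{2}\right) + 3 \left(-21\right)\right) + 420} = \frac{18 - 387}{\left(3 \left(-9 - 4^{2}\right) - 63\right) + 420} = - \frac{369}{\left(3 \left(-9 - 16\right) - 63\right) + 420} = - \frac{369}{\left(3 \left(-25\right) - 63\right) + 420} = - \frac{369}{\left(-75 - 63\right) + 420} = - \frac{369}{-138 + 420} = - \frac{369}{282} = \left(-369\right) \frac{1}{282} = - \frac{123}{94}$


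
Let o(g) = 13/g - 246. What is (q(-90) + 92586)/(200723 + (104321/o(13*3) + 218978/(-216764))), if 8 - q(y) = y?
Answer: 7403369361256/15999258007823 ≈ 0.46273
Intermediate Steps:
o(g) = -246 + 13/g
q(y) = 8 - y
(q(-90) + 92586)/(200723 + (104321/o(13*3) + 218978/(-216764))) = ((8 - 1*(-90)) + 92586)/(200723 + (104321/(-246 + 13/((13*3))) + 218978/(-216764))) = ((8 + 90) + 92586)/(200723 + (104321/(-246 + 13/39) + 218978*(-1/216764))) = (98 + 92586)/(200723 + (104321/(-246 + 13*(1/39)) - 109489/108382)) = 92684/(200723 + (104321/(-246 + ⅓) - 109489/108382)) = 92684/(200723 + (104321/(-737/3) - 109489/108382)) = 92684/(200723 + (104321*(-3/737) - 109489/108382)) = 92684/(200723 + (-312963/737 - 109489/108382)) = 92684/(200723 - 34000249259/79877534) = 92684/(15999258007823/79877534) = 92684*(79877534/15999258007823) = 7403369361256/15999258007823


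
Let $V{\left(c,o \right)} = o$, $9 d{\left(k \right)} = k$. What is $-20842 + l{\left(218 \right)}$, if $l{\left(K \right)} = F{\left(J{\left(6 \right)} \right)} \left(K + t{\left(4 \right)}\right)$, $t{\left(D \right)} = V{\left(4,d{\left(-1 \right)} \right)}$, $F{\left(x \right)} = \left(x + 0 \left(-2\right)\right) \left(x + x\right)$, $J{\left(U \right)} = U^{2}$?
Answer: $543926$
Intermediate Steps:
$d{\left(k \right)} = \frac{k}{9}$
$F{\left(x \right)} = 2 x^{2}$ ($F{\left(x \right)} = \left(x + 0\right) 2 x = x 2 x = 2 x^{2}$)
$t{\left(D \right)} = - \frac{1}{9}$ ($t{\left(D \right)} = \frac{1}{9} \left(-1\right) = - \frac{1}{9}$)
$l{\left(K \right)} = -288 + 2592 K$ ($l{\left(K \right)} = 2 \left(6^{2}\right)^{2} \left(K - \frac{1}{9}\right) = 2 \cdot 36^{2} \left(- \frac{1}{9} + K\right) = 2 \cdot 1296 \left(- \frac{1}{9} + K\right) = 2592 \left(- \frac{1}{9} + K\right) = -288 + 2592 K$)
$-20842 + l{\left(218 \right)} = -20842 + \left(-288 + 2592 \cdot 218\right) = -20842 + \left(-288 + 565056\right) = -20842 + 564768 = 543926$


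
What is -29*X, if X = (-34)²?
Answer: -33524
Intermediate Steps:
X = 1156
-29*X = -29*1156 = -33524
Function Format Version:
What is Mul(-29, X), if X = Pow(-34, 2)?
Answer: -33524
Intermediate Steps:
X = 1156
Mul(-29, X) = Mul(-29, 1156) = -33524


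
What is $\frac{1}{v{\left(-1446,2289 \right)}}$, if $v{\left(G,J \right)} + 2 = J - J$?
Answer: $- \frac{1}{2} \approx -0.5$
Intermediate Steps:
$v{\left(G,J \right)} = -2$ ($v{\left(G,J \right)} = -2 + \left(J - J\right) = -2 + 0 = -2$)
$\frac{1}{v{\left(-1446,2289 \right)}} = \frac{1}{-2} = - \frac{1}{2}$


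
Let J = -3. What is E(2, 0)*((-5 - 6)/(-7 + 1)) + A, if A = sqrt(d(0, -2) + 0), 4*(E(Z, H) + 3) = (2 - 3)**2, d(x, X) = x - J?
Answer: -121/24 + sqrt(3) ≈ -3.3096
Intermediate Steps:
d(x, X) = 3 + x (d(x, X) = x - 1*(-3) = x + 3 = 3 + x)
E(Z, H) = -11/4 (E(Z, H) = -3 + (2 - 3)**2/4 = -3 + (1/4)*(-1)**2 = -3 + (1/4)*1 = -3 + 1/4 = -11/4)
A = sqrt(3) (A = sqrt((3 + 0) + 0) = sqrt(3 + 0) = sqrt(3) ≈ 1.7320)
E(2, 0)*((-5 - 6)/(-7 + 1)) + A = -11*(-5 - 6)/(4*(-7 + 1)) + sqrt(3) = -(-121)/(4*(-6)) + sqrt(3) = -(-121)*(-1)/(4*6) + sqrt(3) = -11/4*11/6 + sqrt(3) = -121/24 + sqrt(3)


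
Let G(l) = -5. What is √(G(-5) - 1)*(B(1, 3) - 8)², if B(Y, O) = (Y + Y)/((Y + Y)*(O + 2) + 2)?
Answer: 2209*I*√6/36 ≈ 150.3*I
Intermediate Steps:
B(Y, O) = 2*Y/(2 + 2*Y*(2 + O)) (B(Y, O) = (2*Y)/((2*Y)*(2 + O) + 2) = (2*Y)/(2*Y*(2 + O) + 2) = (2*Y)/(2 + 2*Y*(2 + O)) = 2*Y/(2 + 2*Y*(2 + O)))
√(G(-5) - 1)*(B(1, 3) - 8)² = √(-5 - 1)*(1/(1 + 2*1 + 3*1) - 8)² = √(-6)*(1/(1 + 2 + 3) - 8)² = (I*√6)*(1/6 - 8)² = (I*√6)*(1*(⅙) - 8)² = (I*√6)*(⅙ - 8)² = (I*√6)*(-47/6)² = (I*√6)*(2209/36) = 2209*I*√6/36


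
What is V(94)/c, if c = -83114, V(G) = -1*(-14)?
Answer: -7/41557 ≈ -0.00016844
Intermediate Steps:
V(G) = 14
V(94)/c = 14/(-83114) = 14*(-1/83114) = -7/41557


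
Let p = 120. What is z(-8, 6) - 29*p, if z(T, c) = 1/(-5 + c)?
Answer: -3479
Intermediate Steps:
z(-8, 6) - 29*p = 1/(-5 + 6) - 29*120 = 1/1 - 3480 = 1 - 3480 = -3479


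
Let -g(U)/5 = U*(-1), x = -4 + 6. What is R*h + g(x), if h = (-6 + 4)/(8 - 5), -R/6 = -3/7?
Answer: 58/7 ≈ 8.2857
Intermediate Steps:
x = 2
g(U) = 5*U (g(U) = -5*U*(-1) = -(-5)*U = 5*U)
R = 18/7 (R = -(-18)/7 = -6*(-3/7) = 18/7 ≈ 2.5714)
h = -2/3 ≈ -0.66667
R*h + g(x) = (18/7)*(-2/3) + 5*2 = -12/7 + 10 = 58/7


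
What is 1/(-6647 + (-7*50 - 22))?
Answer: -1/7019 ≈ -0.00014247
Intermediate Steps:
1/(-6647 + (-7*50 - 22)) = 1/(-6647 + (-350 - 22)) = 1/(-6647 - 372) = 1/(-7019) = -1/7019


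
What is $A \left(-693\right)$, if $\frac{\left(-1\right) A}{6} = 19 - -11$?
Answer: $124740$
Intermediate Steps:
$A = -180$ ($A = - 6 \left(19 - -11\right) = - 6 \left(19 + 11\right) = \left(-6\right) 30 = -180$)
$A \left(-693\right) = \left(-180\right) \left(-693\right) = 124740$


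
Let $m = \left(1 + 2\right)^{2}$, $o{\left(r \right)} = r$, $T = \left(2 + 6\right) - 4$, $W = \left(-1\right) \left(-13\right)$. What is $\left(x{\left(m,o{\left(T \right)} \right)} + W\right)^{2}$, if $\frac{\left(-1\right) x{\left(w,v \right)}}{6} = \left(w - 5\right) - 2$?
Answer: $1$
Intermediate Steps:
$W = 13$
$T = 4$ ($T = 8 - 4 = 4$)
$m = 9$ ($m = 3^{2} = 9$)
$x{\left(w,v \right)} = 42 - 6 w$ ($x{\left(w,v \right)} = - 6 \left(\left(w - 5\right) - 2\right) = - 6 \left(\left(-5 + w\right) - 2\right) = - 6 \left(-7 + w\right) = 42 - 6 w$)
$\left(x{\left(m,o{\left(T \right)} \right)} + W\right)^{2} = \left(\left(42 - 54\right) + 13\right)^{2} = \left(-12 + 13\right)^{2} = 1^{2} = 1$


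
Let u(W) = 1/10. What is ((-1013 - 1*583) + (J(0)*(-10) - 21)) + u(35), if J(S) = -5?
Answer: -15669/10 ≈ -1566.9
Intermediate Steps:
u(W) = 1/10
((-1013 - 1*583) + (J(0)*(-10) - 21)) + u(35) = ((-1013 - 1*583) + (-5*(-10) - 21)) + 1/10 = ((-1013 - 583) + (50 - 21)) + 1/10 = (-1596 + 29) + 1/10 = -1567 + 1/10 = -15669/10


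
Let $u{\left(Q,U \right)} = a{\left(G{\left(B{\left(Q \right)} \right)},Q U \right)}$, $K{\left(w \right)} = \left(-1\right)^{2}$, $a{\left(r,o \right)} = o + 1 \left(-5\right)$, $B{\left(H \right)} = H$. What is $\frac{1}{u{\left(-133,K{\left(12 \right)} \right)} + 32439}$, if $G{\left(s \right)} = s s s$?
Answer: $\frac{1}{32301} \approx 3.0959 \cdot 10^{-5}$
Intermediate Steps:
$G{\left(s \right)} = s^{3}$ ($G{\left(s \right)} = s^{2} s = s^{3}$)
$a{\left(r,o \right)} = -5 + o$ ($a{\left(r,o \right)} = o - 5 = -5 + o$)
$K{\left(w \right)} = 1$
$u{\left(Q,U \right)} = -5 + Q U$
$\frac{1}{u{\left(-133,K{\left(12 \right)} \right)} + 32439} = \frac{1}{\left(-5 - 133\right) + 32439} = \frac{1}{-138 + 32439} = \frac{1}{32301}$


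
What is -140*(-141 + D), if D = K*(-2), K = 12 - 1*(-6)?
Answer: 24780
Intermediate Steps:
K = 18 (K = 12 + 6 = 18)
D = -36 (D = 18*(-2) = -36)
-140*(-141 + D) = -140*(-141 - 36) = -140*(-177) = 24780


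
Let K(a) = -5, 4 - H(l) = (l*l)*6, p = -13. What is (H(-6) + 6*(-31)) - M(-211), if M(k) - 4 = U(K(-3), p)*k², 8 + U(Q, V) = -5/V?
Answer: 4402353/13 ≈ 3.3864e+5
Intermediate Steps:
H(l) = 4 - 6*l² (H(l) = 4 - l*l*6 = 4 - l²*6 = 4 - 6*l²)
U(Q, V) = -8 - 5/V
M(k) = 4 - 99*k²/13 (M(k) = 4 + (-8 - 5/(-13))*k² = 4 + (-8 - 5*(-1/13))*k² = 4 + (-8 + 5/13)*k² = 4 - 99*k²/13)
(H(-6) + 6*(-31)) - M(-211) = ((4 - 6*(-6)²) + 6*(-31)) - (4 - 99/13*(-211)²) = ((4 - 6*36) - 186) - (4 - 99/13*44521) = ((4 - 216) - 186) - (4 - 4407579/13) = (-212 - 186) - 1*(-4407527/13) = -398 + 4407527/13 = 4402353/13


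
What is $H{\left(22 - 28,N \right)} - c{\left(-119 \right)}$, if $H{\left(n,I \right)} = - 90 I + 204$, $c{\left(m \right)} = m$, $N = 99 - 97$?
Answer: $143$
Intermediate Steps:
$N = 2$
$H{\left(n,I \right)} = 204 - 90 I$
$H{\left(22 - 28,N \right)} - c{\left(-119 \right)} = \left(204 - 180\right) - -119 = \left(204 - 180\right) + 119 = 24 + 119 = 143$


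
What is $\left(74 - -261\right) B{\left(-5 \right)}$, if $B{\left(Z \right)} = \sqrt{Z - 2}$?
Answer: $335 i \sqrt{7} \approx 886.33 i$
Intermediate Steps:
$B{\left(Z \right)} = \sqrt{-2 + Z}$
$\left(74 - -261\right) B{\left(-5 \right)} = \left(74 - -261\right) \sqrt{-2 - 5} = \left(74 + 261\right) \sqrt{-7} = 335 i \sqrt{7}$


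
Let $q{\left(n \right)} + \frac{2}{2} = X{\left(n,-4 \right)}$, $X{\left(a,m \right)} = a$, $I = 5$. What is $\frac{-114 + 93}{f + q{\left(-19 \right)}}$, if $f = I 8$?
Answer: $- \frac{21}{20} \approx -1.05$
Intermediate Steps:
$q{\left(n \right)} = -1 + n$
$f = 40$ ($f = 5 \cdot 8 = 40$)
$\frac{-114 + 93}{f + q{\left(-19 \right)}} = \frac{-114 + 93}{40 - 20} = - \frac{21}{40 - 20} = - \frac{21}{20}$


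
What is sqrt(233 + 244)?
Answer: 3*sqrt(53) ≈ 21.840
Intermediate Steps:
sqrt(233 + 244) = sqrt(477) = 3*sqrt(53)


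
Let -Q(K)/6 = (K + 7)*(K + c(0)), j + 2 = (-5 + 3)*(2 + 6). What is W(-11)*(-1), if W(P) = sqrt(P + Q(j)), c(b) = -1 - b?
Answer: -I*sqrt(1265) ≈ -35.567*I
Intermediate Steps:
j = -18 (j = -2 + (-5 + 3)*(2 + 6) = -2 - 2*8 = -2 - 16 = -18)
Q(K) = -6*(-1 + K)*(7 + K) (Q(K) = -6*(K + 7)*(K + (-1 - 1*0)) = -6*(7 + K)*(K + (-1 + 0)) = -6*(7 + K)*(K - 1) = -6*(7 + K)*(-1 + K) = -6*(-1 + K)*(7 + K))
W(P) = sqrt(-1254 + P) (W(P) = sqrt(P + (42 - 36*(-18) - 6*(-18)**2)) = sqrt(P + (42 + 648 - 6*324)) = sqrt(P + (42 + 648 - 1944)) = sqrt(P - 1254) = sqrt(-1254 + P))
W(-11)*(-1) = sqrt(-1254 - 11)*(-1) = sqrt(-1265)*(-1) = (I*sqrt(1265))*(-1) = -I*sqrt(1265)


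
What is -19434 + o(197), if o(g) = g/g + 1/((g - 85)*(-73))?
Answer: -158884209/8176 ≈ -19433.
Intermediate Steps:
o(g) = 1 - 1/(73*(-85 + g)) (o(g) = 1 - 1/73/(-85 + g) = 1 - 1/(73*(-85 + g)))
-19434 + o(197) = -19434 + (-6206/73 + 197)/(-85 + 197) = -19434 + (8175/73)/112 = -19434 + (1/112)*(8175/73) = -19434 + 8175/8176 = -158884209/8176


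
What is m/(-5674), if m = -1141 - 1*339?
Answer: 740/2837 ≈ 0.26084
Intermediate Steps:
m = -1480 (m = -1141 - 339 = -1480)
m/(-5674) = -1480/(-5674) = -1480*(-1/5674) = 740/2837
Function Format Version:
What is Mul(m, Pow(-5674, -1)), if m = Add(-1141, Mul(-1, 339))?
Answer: Rational(740, 2837) ≈ 0.26084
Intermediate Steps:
m = -1480 (m = Add(-1141, -339) = -1480)
Mul(m, Pow(-5674, -1)) = Mul(-1480, Pow(-5674, -1)) = Mul(-1480, Rational(-1, 5674)) = Rational(740, 2837)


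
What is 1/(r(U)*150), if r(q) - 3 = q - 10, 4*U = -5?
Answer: -2/2475 ≈ -0.00080808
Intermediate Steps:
U = -5/4 (U = (1/4)*(-5) = -5/4 ≈ -1.2500)
r(q) = -7 + q (r(q) = 3 + (q - 10) = 3 + (-10 + q) = -7 + q)
1/(r(U)*150) = 1/((-7 - 5/4)*150) = 1/(-33/4*150) = 1/(-2475/2) = -2/2475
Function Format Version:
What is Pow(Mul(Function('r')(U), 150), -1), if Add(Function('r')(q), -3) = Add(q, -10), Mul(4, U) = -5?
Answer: Rational(-2, 2475) ≈ -0.00080808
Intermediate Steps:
U = Rational(-5, 4) (U = Mul(Rational(1, 4), -5) = Rational(-5, 4) ≈ -1.2500)
Function('r')(q) = Add(-7, q) (Function('r')(q) = Add(3, Add(q, -10)) = Add(3, Add(-10, q)) = Add(-7, q))
Pow(Mul(Function('r')(U), 150), -1) = Pow(Mul(Add(-7, Rational(-5, 4)), 150), -1) = Pow(Mul(Rational(-33, 4), 150), -1) = Pow(Rational(-2475, 2), -1) = Rational(-2, 2475)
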